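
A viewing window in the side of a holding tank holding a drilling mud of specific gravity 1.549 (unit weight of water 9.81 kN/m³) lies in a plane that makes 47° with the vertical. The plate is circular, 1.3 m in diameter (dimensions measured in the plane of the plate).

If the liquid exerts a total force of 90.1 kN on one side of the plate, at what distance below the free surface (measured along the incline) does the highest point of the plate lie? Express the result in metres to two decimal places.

γ = 1.549 × 9.81 = 15.19569 kN/m³.
A = π(0.65)² = 1.32732 m².
From F = γ·h_c·A, the centroid depth is h_c = 90.1/(15.19569 × 1.32732) = 4.46713 m.
The plate makes 47° with the vertical, i.e. θ = 90° − 47° = 43° to the horizontal. Measuring y along the incline from the free-surface line, vertical depth h = y·sinθ with sinθ = 0.681998.
Along the incline, y_c = h_c/sinθ = 4.46713/0.681998 = 6.55006 m.
The centroid is at the centre, 0.65 m below the top of the plate, so the highest point sits at y_top = 6.55006 − 0.65 = 5.90006 m along the incline.

y_top ≈ 5.90 m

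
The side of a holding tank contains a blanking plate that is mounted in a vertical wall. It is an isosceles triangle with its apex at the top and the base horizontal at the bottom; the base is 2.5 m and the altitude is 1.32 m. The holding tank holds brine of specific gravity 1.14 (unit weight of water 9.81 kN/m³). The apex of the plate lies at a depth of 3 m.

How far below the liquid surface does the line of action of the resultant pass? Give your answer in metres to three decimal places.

h_p = 3.905 m

γ = 1.14 × 9.81 = 11.1834 kN/m³.
With the apex up, the centroid sits 2h/3 = 2 × 1.32/3 = 0.88 m below the apex, so the centroid depth is h_c = 3 + 0.88 = 3.88 m.
A = ½ × 2.5 × 1.32 = 1.65 m².
Resultant F = γ·h_c·A = 11.1834 × 3.88 × 1.65 = 71.5961 kN.
I_c = b·h³/36 = 2.5 × 1.32³/36 = 0.15972 m⁴.
Centre of pressure: y_p = y_c + I_c/(y_c·A) = 3.88 + 0.15972/(3.88 × 1.65) = 3.88 + 0.0249485 = 3.90495 m along the plane.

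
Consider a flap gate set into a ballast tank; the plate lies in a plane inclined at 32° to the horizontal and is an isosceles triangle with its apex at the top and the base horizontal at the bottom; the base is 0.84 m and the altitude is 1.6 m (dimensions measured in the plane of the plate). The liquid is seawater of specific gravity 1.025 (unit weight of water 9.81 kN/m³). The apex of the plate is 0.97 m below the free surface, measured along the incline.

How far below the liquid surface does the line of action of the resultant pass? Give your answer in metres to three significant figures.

h_p = 1.12 m

γ = 1.025 × 9.81 = 10.05525 kN/m³.
Let θ = 32° be the plate's angle to the horizontal; measure y along the incline from where the plane meets the free surface. Vertical depth h = y·sinθ with sinθ = 0.529919.
With the apex up, the centroid sits 2h/3 = 2 × 1.6/3 = 1.06667 m below the apex, so y_c = 0.97 + 1.06667 = 2.03667 m and h_c = 2.03667 × 0.529919 = 1.07927 m.
A = ½ × 0.84 × 1.6 = 0.672 m².
Resultant F = γ·h_c·A = 10.05525 × 1.07927 × 0.672 = 7.29277 kN.
I_c = b·h³/36 = 0.84 × 1.6³/36 = 0.0955733 m⁴.
Centre of pressure: y_p = y_c + I_c/(y_c·A) = 2.03667 + 0.0955733/(2.03667 × 0.672) = 2.03667 + 0.0698307 = 2.1065 m along the plane.
Vertically, h_p = y_p·sinθ = 2.1065 × 0.529919 = 1.11627 m.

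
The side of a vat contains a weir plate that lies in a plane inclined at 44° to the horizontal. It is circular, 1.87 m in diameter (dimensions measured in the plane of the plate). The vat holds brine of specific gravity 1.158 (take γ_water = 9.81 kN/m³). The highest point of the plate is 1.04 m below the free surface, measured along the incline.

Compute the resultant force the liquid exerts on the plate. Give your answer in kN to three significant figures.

γ = 1.158 × 9.81 = 11.35998 kN/m³.
Let θ = 44° be the plate's angle to the horizontal; measure y along the incline from where the plane meets the free surface. Vertical depth h = y·sinθ with sinθ = 0.694658.
The centroid is at the centre, 0.935 m below the top of the plate, so y_c = 1.04 + 0.935 = 1.975 m and h_c = 1.975 × 0.694658 = 1.37195 m.
A = π(0.935)² = 2.74646 m².
Resultant F = γ·h_c·A = 11.35998 × 1.37195 × 2.74646 = 42.8045 kN.

F ≈ 42.8 kN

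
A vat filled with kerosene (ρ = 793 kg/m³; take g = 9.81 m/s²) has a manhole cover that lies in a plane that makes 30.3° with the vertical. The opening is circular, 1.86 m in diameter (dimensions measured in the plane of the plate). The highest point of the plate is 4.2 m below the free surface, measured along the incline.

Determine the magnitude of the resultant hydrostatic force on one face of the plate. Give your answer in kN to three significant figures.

F ≈ 93.6 kN

γ = ρg = 793 × 9.81 / 1000 = 7.77933 kN/m³.
The plate makes 30.3° with the vertical, i.e. θ = 90° − 30.3° = 59.7° to the horizontal. Measuring y along the incline from the free-surface line, vertical depth h = y·sinθ with sinθ = 0.863396.
The centroid is at the centre, 0.93 m below the top of the plate, so y_c = 4.2 + 0.93 = 5.13 m and h_c = 5.13 × 0.863396 = 4.42922 m.
A = π(0.93)² = 2.71716 m².
Resultant F = γ·h_c·A = 7.77933 × 4.42922 × 2.71716 = 93.6235 kN.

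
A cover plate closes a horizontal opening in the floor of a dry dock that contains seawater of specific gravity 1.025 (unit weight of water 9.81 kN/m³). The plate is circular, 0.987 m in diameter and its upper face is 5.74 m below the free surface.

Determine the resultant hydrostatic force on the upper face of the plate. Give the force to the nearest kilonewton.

γ = 1.025 × 9.81 = 10.05525 kN/m³.
The plate is horizontal, so pressure is uniform at p = γ·h = 10.05525 × 5.74 = 57.7171 kN/m².
A = π(0.4935)² = 0.765111 m².
F = p·A = 57.7171 × 0.765111 = 44.16 kN.

F ≈ 44 kN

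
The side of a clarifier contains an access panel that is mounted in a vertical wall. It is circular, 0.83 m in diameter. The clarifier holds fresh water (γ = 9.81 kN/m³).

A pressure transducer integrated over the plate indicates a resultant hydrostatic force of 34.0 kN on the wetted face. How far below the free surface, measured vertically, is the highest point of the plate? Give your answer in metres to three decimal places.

γ = 9.81 kN/m³.
A = π(0.415)² = 0.541061 m².
From F = γ·h_c·A, the centroid depth is h_c = 34.0/(9.81 × 0.541061) = 6.40566 m.
The centroid is at the centre, 0.415 m below the top of the plate, so the highest point sits at h_top = 6.40566 − 0.415 = 5.99066 m below the surface.

d_top ≈ 5.991 m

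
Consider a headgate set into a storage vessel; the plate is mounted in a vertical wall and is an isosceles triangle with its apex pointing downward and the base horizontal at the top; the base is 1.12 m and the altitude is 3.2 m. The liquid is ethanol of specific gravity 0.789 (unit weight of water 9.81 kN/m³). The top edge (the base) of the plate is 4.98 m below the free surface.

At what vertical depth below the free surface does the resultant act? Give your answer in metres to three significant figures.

γ = 0.789 × 9.81 = 7.74009 kN/m³.
With the apex down, the centroid sits h/3 = 3.2/3 = 1.06667 m below the base (the top edge), so the centroid depth is h_c = 4.98 + 1.06667 = 6.04667 m.
A = ½ × 1.12 × 3.2 = 1.792 m².
Resultant F = γ·h_c·A = 7.74009 × 6.04667 × 1.792 = 83.8688 kN.
I_c = b·h³/36 = 1.12 × 3.2³/36 = 1.01945 m⁴.
Centre of pressure: y_p = y_c + I_c/(y_c·A) = 6.04667 + 1.01945/(6.04667 × 1.792) = 6.04667 + 0.0940831 = 6.14075 m along the plane.

h_p = 6.14 m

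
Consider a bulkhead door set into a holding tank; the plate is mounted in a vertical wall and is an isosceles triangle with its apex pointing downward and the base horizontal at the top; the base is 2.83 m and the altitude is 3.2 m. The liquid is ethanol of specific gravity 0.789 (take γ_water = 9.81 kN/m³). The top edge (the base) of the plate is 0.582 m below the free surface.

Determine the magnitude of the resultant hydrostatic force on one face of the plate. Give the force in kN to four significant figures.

F ≈ 57.78 kN

γ = 0.789 × 9.81 = 7.74009 kN/m³.
With the apex down, the centroid sits h/3 = 3.2/3 = 1.06667 m below the base (the top edge), so the centroid depth is h_c = 0.582 + 1.06667 = 1.64867 m.
A = ½ × 2.83 × 3.2 = 4.528 m².
Resultant F = γ·h_c·A = 7.74009 × 1.64867 × 4.528 = 57.7811 kN.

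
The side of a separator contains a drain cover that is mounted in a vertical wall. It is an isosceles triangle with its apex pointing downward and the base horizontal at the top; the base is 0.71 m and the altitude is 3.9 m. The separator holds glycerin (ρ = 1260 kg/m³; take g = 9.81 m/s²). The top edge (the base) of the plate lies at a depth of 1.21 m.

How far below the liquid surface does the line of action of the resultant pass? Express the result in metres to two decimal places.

h_p = 2.85 m

γ = ρg = 1260 × 9.81 / 1000 = 12.3606 kN/m³.
With the apex down, the centroid sits h/3 = 3.9/3 = 1.3 m below the base (the top edge), so the centroid depth is h_c = 1.21 + 1.3 = 2.51 m.
A = ½ × 0.71 × 3.9 = 1.3845 m².
Resultant F = γ·h_c·A = 12.3606 × 2.51 × 1.3845 = 42.9543 kN.
I_c = b·h³/36 = 0.71 × 3.9³/36 = 1.1699 m⁴.
Centre of pressure: y_p = y_c + I_c/(y_c·A) = 2.51 + 1.1699/(2.51 × 1.3845) = 2.51 + 0.336653 = 2.84665 m along the plane.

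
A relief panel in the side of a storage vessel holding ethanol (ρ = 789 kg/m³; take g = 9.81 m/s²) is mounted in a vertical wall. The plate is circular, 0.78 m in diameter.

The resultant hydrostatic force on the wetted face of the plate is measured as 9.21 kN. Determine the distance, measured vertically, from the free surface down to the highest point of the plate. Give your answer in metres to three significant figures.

d_top ≈ 2.10 m

γ = ρg = 789 × 9.81 / 1000 = 7.74009 kN/m³.
A = π(0.39)² = 0.477836 m².
From F = γ·h_c·A, the centroid depth is h_c = 9.21/(7.74009 × 0.477836) = 2.4902 m.
The centroid is at the centre, 0.39 m below the top of the plate, so the highest point sits at h_top = 2.4902 − 0.39 = 2.1002 m below the surface.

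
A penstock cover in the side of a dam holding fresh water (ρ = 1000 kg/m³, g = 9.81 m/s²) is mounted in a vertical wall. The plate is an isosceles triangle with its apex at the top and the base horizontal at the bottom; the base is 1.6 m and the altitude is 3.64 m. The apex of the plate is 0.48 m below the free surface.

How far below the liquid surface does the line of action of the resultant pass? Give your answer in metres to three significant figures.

h_p = 3.16 m

γ = ρg = 1000 × 9.81 = 9810 N/m³ = 9.81 kN/m³.
With the apex up, the centroid sits 2h/3 = 2 × 3.64/3 = 2.42667 m below the apex, so the centroid depth is h_c = 0.48 + 2.42667 = 2.90667 m.
A = ½ × 1.6 × 3.64 = 2.912 m².
Resultant F = γ·h_c·A = 9.81 × 2.90667 × 2.912 = 83.034 kN.
I_c = b·h³/36 = 1.6 × 3.64³/36 = 2.14349 m⁴.
Centre of pressure: y_p = y_c + I_c/(y_c·A) = 2.90667 + 2.14349/(2.90667 × 2.912) = 2.90667 + 0.253241 = 3.15991 m along the plane.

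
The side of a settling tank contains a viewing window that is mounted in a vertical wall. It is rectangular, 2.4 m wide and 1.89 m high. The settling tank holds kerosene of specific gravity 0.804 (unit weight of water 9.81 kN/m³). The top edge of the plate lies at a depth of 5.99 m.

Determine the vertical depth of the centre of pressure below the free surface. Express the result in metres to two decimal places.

γ = 0.804 × 9.81 = 7.88724 kN/m³.
The centroid lies 1.89/2 = 0.945 m below the top edge, so the centroid depth is h_c = 5.99 + 0.945 = 6.935 m.
A = 2.4 × 1.89 = 4.536 m².
Resultant F = γ·h_c·A = 7.88724 × 6.935 × 4.536 = 248.11 kN.
I_c = b·h³/12 = 2.4 × 1.89³/12 = 1.35025 m⁴.
Centre of pressure: y_p = y_c + I_c/(y_c·A) = 6.935 + 1.35025/(6.935 × 4.536) = 6.935 + 0.0429235 = 6.97792 m along the plane.

h_p = 6.98 m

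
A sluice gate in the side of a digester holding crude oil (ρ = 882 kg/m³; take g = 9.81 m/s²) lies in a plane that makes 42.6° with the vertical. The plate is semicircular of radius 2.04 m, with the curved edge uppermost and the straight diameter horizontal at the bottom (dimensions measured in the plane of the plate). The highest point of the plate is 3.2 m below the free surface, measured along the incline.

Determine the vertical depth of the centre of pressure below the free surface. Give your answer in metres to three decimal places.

h_p = 3.269 m

γ = ρg = 882 × 9.81 / 1000 = 8.65242 kN/m³.
The plate makes 42.6° with the vertical, i.e. θ = 90° − 42.6° = 47.4° to the horizontal. Measuring y along the incline from the free-surface line, vertical depth h = y·sinθ with sinθ = 0.736097.
The centroid lies 4r/(3π) = 0.865803 m above the diameter, so r − 4r/(3π) = 2.04 − 0.865803 = 1.1742 m below the topmost point, so y_c = 3.2 + 1.1742 = 4.3742 m and h_c = 4.3742 × 0.736097 = 3.21984 m.
A = πr²/2 = π × 2.04²/2 = 6.53703 m².
Resultant F = γ·h_c·A = 8.65242 × 3.21984 × 6.53703 = 182.118 kN.
I_c = (π/8 − 8/(9π))·r⁴ = 0.109757 × 2.04⁴ = 1.90087 m⁴.
Centre of pressure: y_p = y_c + I_c/(y_c·A) = 4.3742 + 1.90087/(4.3742 × 6.53703) = 4.3742 + 0.0664773 = 4.44068 m along the plane.
Vertically, h_p = y_p·sinθ = 4.44068 × 0.736097 = 3.26877 m.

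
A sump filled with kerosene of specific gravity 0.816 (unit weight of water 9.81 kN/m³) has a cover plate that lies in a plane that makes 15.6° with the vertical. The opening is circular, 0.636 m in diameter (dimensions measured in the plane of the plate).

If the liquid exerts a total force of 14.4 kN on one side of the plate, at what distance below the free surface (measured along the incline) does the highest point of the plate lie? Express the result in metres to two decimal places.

γ = 0.816 × 9.81 = 8.00496 kN/m³.
A = π(0.318)² = 0.31769 m².
From F = γ·h_c·A, the centroid depth is h_c = 14.4/(8.00496 × 0.31769) = 5.66239 m.
The plate makes 15.6° with the vertical, i.e. θ = 90° − 15.6° = 74.4° to the horizontal. Measuring y along the incline from the free-surface line, vertical depth h = y·sinθ with sinθ = 0.963163.
Along the incline, y_c = h_c/sinθ = 5.66239/0.963163 = 5.87895 m.
The centroid is at the centre, 0.318 m below the top of the plate, so the highest point sits at y_top = 5.87895 − 0.318 = 5.56095 m along the incline.

y_top ≈ 5.56 m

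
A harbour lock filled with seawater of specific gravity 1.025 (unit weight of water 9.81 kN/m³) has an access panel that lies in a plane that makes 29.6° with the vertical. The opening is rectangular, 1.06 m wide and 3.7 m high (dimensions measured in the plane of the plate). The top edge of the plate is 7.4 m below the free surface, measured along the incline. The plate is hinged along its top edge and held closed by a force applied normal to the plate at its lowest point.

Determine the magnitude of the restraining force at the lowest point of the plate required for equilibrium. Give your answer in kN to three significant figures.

γ = 1.025 × 9.81 = 10.05525 kN/m³.
The plate makes 29.6° with the vertical, i.e. θ = 90° − 29.6° = 60.4° to the horizontal. Measuring y along the incline from the free-surface line, vertical depth h = y·sinθ with sinθ = 0.869495.
The centroid lies 3.7/2 = 1.85 m below the top edge, so y_c = 7.4 + 1.85 = 9.25 m and h_c = 9.25 × 0.869495 = 8.04283 m.
A = 1.06 × 3.7 = 3.922 m².
Resultant F = γ·h_c·A = 10.05525 × 8.04283 × 3.922 = 317.183 kN.
I_c = b·h³/12 = 1.06 × 3.7³/12 = 4.47435 m⁴.
Centre of pressure: y_p = y_c + I_c/(y_c·A) = 9.25 + 4.47435/(9.25 × 3.922) = 9.25 + 0.123333 = 9.37333 m along the plane.
The resultant acts 1.85 + 0.123333 = 1.97333 m (along the plate) below the hinge at the top edge, so the moment about the hinge is M = F × 1.97333 = 317.183 × 1.97333 = 625.907 kN·m.
A normal force at the bottom, 3.7 m from the hinge, must supply this moment: P = 625.907/3.7 = 169.164 kN.

P ≈ 169 kN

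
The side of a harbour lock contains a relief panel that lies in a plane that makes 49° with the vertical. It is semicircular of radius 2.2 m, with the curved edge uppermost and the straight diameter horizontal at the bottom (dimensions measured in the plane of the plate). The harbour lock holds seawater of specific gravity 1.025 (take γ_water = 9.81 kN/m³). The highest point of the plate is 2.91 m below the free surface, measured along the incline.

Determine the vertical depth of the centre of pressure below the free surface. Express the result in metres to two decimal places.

h_p = 2.79 m

γ = 1.025 × 9.81 = 10.05525 kN/m³.
The plate makes 49° with the vertical, i.e. θ = 90° − 49° = 41° to the horizontal. Measuring y along the incline from the free-surface line, vertical depth h = y·sinθ with sinθ = 0.656059.
The centroid lies 4r/(3π) = 0.933709 m above the diameter, so r − 4r/(3π) = 2.2 − 0.933709 = 1.26629 m below the topmost point, so y_c = 2.91 + 1.26629 = 4.17629 m and h_c = 4.17629 × 0.656059 = 2.73989 m.
A = πr²/2 = π × 2.2²/2 = 7.60265 m².
Resultant F = γ·h_c·A = 10.05525 × 2.73989 × 7.60265 = 209.455 kN.
I_c = (π/8 − 8/(9π))·r⁴ = 0.109757 × 2.2⁴ = 2.57112 m⁴.
Centre of pressure: y_p = y_c + I_c/(y_c·A) = 4.17629 + 2.57112/(4.17629 × 7.60265) = 4.17629 + 0.0809779 = 4.25727 m along the plane.
Vertically, h_p = y_p·sinθ = 4.25727 × 0.656059 = 2.79302 m.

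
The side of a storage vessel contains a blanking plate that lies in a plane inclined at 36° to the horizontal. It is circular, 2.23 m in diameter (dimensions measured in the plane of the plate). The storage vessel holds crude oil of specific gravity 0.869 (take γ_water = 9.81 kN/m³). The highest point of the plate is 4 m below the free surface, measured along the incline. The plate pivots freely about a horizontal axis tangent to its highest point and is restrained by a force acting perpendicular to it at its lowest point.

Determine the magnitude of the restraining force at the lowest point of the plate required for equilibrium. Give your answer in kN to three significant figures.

P ≈ 52.8 kN

γ = 0.869 × 9.81 = 8.52489 kN/m³.
Let θ = 36° be the plate's angle to the horizontal; measure y along the incline from where the plane meets the free surface. Vertical depth h = y·sinθ with sinθ = 0.587785.
The centroid is at the centre, 1.115 m below the top of the plate, so y_c = 4 + 1.115 = 5.115 m and h_c = 5.115 × 0.587785 = 3.00652 m.
A = π(1.115)² = 3.90571 m².
Resultant F = γ·h_c·A = 8.52489 × 3.00652 × 3.90571 = 100.104 kN.
I_c = πr⁴/4 = π × 1.115⁴/4 = 1.21392 m⁴.
Centre of pressure: y_p = y_c + I_c/(y_c·A) = 5.115 + 1.21392/(5.115 × 3.90571) = 5.115 + 0.0607637 = 5.17576 m along the plane.
The resultant acts 1.115 + 0.0607637 = 1.17576 m (along the plate) below the hinge at the top edge, so the moment about the hinge is M = F × 1.17576 = 100.104 × 1.17576 = 117.698 kN·m.
A normal force at the bottom, 2.23 m from the hinge, must supply this moment: P = 117.698/2.23 = 52.7794 kN.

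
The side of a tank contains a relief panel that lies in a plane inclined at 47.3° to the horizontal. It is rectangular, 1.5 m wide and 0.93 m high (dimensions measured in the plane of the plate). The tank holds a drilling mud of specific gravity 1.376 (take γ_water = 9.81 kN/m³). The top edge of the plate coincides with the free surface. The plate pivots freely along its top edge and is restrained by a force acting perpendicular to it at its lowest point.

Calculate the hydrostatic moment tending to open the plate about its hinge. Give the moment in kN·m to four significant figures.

M ≈ 3.990 kN·m

γ = 1.376 × 9.81 = 13.49856 kN/m³.
Let θ = 47.3° be the plate's angle to the horizontal; measure y along the incline from where the plane meets the free surface. Vertical depth h = y·sinθ with sinθ = 0.734915.
The centroid lies 0.93/2 = 0.465 m below the top edge, so y_c = 0.465 m and h_c = 0.465 × 0.734915 = 0.341735 m.
A = 1.5 × 0.93 = 1.395 m².
Resultant F = γ·h_c·A = 13.49856 × 0.341735 × 1.395 = 6.43504 kN.
I_c = b·h³/12 = 1.5 × 0.93³/12 = 0.100545 m⁴.
Centre of pressure: y_p = y_c + I_c/(y_c·A) = 0.465 + 0.100545/(0.465 × 1.395) = 0.465 + 0.155001 = 0.620001 m along the plane.
The resultant acts 0.465 + 0.155001 = 0.620001 m (along the plate) below the hinge at the top edge, so the moment about the hinge is M = F × 0.620001 = 6.43504 × 0.620001 = 3.98973 kN·m.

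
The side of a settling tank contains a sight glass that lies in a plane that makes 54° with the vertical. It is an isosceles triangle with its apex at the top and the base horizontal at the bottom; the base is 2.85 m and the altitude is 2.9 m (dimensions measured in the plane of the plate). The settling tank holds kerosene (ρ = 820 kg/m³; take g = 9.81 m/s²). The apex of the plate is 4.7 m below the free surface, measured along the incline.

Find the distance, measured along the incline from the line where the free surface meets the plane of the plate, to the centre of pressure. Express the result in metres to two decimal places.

γ = ρg = 820 × 9.81 / 1000 = 8.0442 kN/m³.
The plate makes 54° with the vertical, i.e. θ = 90° − 54° = 36° to the horizontal. Measuring y along the incline from the free-surface line, vertical depth h = y·sinθ with sinθ = 0.587785.
With the apex up, the centroid sits 2h/3 = 2 × 2.9/3 = 1.93333 m below the apex, so y_c = 4.7 + 1.93333 = 6.63333 m and h_c = 6.63333 × 0.587785 = 3.89897 m.
A = ½ × 2.85 × 2.9 = 4.1325 m².
Resultant F = γ·h_c·A = 8.0442 × 3.89897 × 4.1325 = 129.612 kN.
I_c = b·h³/36 = 2.85 × 2.9³/36 = 1.9308 m⁴.
Centre of pressure: y_p = y_c + I_c/(y_c·A) = 6.63333 + 1.9308/(6.63333 × 4.1325) = 6.63333 + 0.0704357 = 6.70377 m along the plane.

y_p = 6.70 m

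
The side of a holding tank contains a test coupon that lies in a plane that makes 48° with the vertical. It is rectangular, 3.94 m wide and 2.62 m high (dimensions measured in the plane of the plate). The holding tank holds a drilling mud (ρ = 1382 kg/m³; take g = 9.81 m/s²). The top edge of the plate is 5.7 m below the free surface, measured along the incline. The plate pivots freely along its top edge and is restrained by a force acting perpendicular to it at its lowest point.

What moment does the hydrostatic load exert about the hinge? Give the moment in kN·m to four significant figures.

γ = ρg = 1382 × 9.81 / 1000 = 13.55742 kN/m³.
The plate makes 48° with the vertical, i.e. θ = 90° − 48° = 42° to the horizontal. Measuring y along the incline from the free-surface line, vertical depth h = y·sinθ with sinθ = 0.669131.
The centroid lies 2.62/2 = 1.31 m below the top edge, so y_c = 5.7 + 1.31 = 7.01 m and h_c = 7.01 × 0.669131 = 4.69061 m.
A = 3.94 × 2.62 = 10.3228 m².
Resultant F = γ·h_c·A = 13.55742 × 4.69061 × 10.3228 = 656.453 kN.
I_c = b·h³/12 = 3.94 × 2.62³/12 = 5.90499 m⁴.
Centre of pressure: y_p = y_c + I_c/(y_c·A) = 7.01 + 5.90499/(7.01 × 10.3228) = 7.01 + 0.0816025 = 7.0916 m along the plane.
The resultant acts 1.31 + 0.0816025 = 1.3916 m (along the plate) below the hinge at the top edge, so the moment about the hinge is M = F × 1.3916 = 656.453 × 1.3916 = 913.52 kN·m.

M ≈ 913.5 kN·m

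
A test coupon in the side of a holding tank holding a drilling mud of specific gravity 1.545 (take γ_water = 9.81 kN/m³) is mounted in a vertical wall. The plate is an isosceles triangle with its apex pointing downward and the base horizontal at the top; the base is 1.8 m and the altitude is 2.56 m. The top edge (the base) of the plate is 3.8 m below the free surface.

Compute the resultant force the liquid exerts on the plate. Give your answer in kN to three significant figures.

γ = 1.545 × 9.81 = 15.15645 kN/m³.
With the apex down, the centroid sits h/3 = 2.56/3 = 0.853333 m below the base (the top edge), so the centroid depth is h_c = 3.8 + 0.853333 = 4.65333 m.
A = ½ × 1.8 × 2.56 = 2.304 m².
Resultant F = γ·h_c·A = 15.15645 × 4.65333 × 2.304 = 162.496 kN.

F ≈ 162 kN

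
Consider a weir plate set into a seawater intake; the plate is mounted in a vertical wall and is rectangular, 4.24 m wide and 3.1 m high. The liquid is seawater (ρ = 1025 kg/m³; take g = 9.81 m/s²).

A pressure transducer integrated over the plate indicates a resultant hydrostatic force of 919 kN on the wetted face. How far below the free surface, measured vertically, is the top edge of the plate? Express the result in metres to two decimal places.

d_top ≈ 5.40 m

γ = ρg = 1025 × 9.81 / 1000 = 10.05525 kN/m³.
A = 4.24 × 3.1 = 13.144 m².
From F = γ·h_c·A, the centroid depth is h_c = 919/(10.05525 × 13.144) = 6.95337 m.
The centroid lies 3.1/2 = 1.55 m below the top edge, so the top edge sits at h_top = 6.95337 − 1.55 = 5.40337 m below the surface.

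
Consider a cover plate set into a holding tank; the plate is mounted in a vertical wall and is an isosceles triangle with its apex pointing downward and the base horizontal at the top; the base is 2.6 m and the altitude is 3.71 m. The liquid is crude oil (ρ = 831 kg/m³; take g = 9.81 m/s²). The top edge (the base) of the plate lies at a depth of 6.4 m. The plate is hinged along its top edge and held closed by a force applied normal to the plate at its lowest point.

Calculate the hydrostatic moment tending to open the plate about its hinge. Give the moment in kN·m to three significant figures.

γ = ρg = 831 × 9.81 / 1000 = 8.15211 kN/m³.
With the apex down, the centroid sits h/3 = 3.71/3 = 1.23667 m below the base (the top edge), so the centroid depth is h_c = 6.4 + 1.23667 = 7.63667 m.
A = ½ × 2.6 × 3.71 = 4.823 m².
Resultant F = γ·h_c·A = 8.15211 × 7.63667 × 4.823 = 300.256 kN.
I_c = b·h³/36 = 2.6 × 3.71³/36 = 3.68801 m⁴.
Centre of pressure: y_p = y_c + I_c/(y_c·A) = 7.63667 + 3.68801/(7.63667 × 4.823) = 7.63667 + 0.100132 = 7.7368 m along the plane.
The resultant acts 1.23667 + 0.100132 = 1.3368 m (along the plate) below the hinge at the top edge, so the moment about the hinge is M = F × 1.3368 = 300.256 × 1.3368 = 401.382 kN·m.

M ≈ 401 kN·m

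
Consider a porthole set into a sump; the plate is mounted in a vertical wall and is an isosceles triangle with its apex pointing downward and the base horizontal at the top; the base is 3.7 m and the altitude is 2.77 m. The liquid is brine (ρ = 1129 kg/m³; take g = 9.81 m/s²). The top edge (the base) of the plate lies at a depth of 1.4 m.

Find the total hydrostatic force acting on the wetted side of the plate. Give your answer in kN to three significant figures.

F ≈ 132 kN

γ = ρg = 1129 × 9.81 / 1000 = 11.07549 kN/m³.
With the apex down, the centroid sits h/3 = 2.77/3 = 0.923333 m below the base (the top edge), so the centroid depth is h_c = 1.4 + 0.923333 = 2.32333 m.
A = ½ × 3.7 × 2.77 = 5.1245 m².
Resultant F = γ·h_c·A = 11.07549 × 2.32333 × 5.1245 = 131.864 kN.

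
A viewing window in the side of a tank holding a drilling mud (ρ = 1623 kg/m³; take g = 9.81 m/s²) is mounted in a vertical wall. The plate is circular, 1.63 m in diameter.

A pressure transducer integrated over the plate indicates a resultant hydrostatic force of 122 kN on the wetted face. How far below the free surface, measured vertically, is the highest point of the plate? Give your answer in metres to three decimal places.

γ = ρg = 1623 × 9.81 / 1000 = 15.92163 kN/m³.
A = π(0.815)² = 2.08672 m².
From F = γ·h_c·A, the centroid depth is h_c = 122/(15.92163 × 2.08672) = 3.67205 m.
The centroid is at the centre, 0.815 m below the top of the plate, so the highest point sits at h_top = 3.67205 − 0.815 = 2.85705 m below the surface.

d_top ≈ 2.857 m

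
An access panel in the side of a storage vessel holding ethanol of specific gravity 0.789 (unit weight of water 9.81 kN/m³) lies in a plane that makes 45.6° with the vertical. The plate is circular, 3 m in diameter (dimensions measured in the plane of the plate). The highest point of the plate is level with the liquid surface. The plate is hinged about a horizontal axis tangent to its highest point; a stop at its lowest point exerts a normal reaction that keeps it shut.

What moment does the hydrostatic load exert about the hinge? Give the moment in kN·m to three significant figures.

M ≈ 108 kN·m

γ = 0.789 × 9.81 = 7.74009 kN/m³.
The plate makes 45.6° with the vertical, i.e. θ = 90° − 45.6° = 44.4° to the horizontal. Measuring y along the incline from the free-surface line, vertical depth h = y·sinθ with sinθ = 0.699663.
The centroid is at the centre, 1.5 m below the top of the plate, so y_c = 1.5 m and h_c = 1.5 × 0.699663 = 1.04949 m.
A = π(1.5)² = 7.06858 m².
Resultant F = γ·h_c·A = 7.74009 × 1.04949 × 7.06858 = 57.4191 kN.
I_c = πr⁴/4 = π × 1.5⁴/4 = 3.97608 m⁴.
Centre of pressure: y_p = y_c + I_c/(y_c·A) = 1.5 + 3.97608/(1.5 × 7.06858) = 1.5 + 0.375 = 1.875 m along the plane.
The resultant acts 1.5 + 0.375 = 1.875 m (along the plate) below the hinge at the top edge, so the moment about the hinge is M = F × 1.875 = 57.4191 × 1.875 = 107.661 kN·m.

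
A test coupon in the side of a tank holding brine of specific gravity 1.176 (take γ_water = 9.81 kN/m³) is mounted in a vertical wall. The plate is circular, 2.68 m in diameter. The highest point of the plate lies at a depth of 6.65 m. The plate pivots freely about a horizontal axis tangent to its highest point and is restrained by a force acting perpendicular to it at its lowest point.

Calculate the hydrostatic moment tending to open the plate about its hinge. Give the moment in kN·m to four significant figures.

M ≈ 726.0 kN·m

γ = 1.176 × 9.81 = 11.53656 kN/m³.
The centroid is at the centre, 1.34 m below the top of the plate, so the centroid depth is h_c = 6.65 + 1.34 = 7.99 m.
A = π(1.34)² = 5.64104 m².
Resultant F = γ·h_c·A = 11.53656 × 7.99 × 5.64104 = 519.975 kN.
I_c = πr⁴/4 = π × 1.34⁴/4 = 2.53226 m⁴.
Centre of pressure: y_p = y_c + I_c/(y_c·A) = 7.99 + 2.53226/(7.99 × 5.64104) = 7.99 + 0.0561827 = 8.04618 m along the plane.
The resultant acts 1.34 + 0.0561827 = 1.39618 m (along the plate) below the hinge at the top edge, so the moment about the hinge is M = F × 1.39618 = 519.975 × 1.39618 = 725.979 kN·m.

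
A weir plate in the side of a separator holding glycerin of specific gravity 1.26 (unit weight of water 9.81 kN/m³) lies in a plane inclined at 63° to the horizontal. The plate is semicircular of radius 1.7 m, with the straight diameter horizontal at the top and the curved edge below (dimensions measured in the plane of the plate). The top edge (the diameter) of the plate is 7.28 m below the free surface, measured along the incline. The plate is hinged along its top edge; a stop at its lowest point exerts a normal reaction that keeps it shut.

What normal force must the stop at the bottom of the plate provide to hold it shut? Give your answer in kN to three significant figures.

γ = 1.26 × 9.81 = 12.3606 kN/m³.
Let θ = 63° be the plate's angle to the horizontal; measure y along the incline from where the plane meets the free surface. Vertical depth h = y·sinθ with sinθ = 0.891007.
The centroid of a semicircle lies 4r/(3π) = 0.721502 m from the diameter, here below the top edge, so y_c = 7.28 + 0.721502 = 8.0015 m and h_c = 8.0015 × 0.891007 = 7.12939 m.
A = πr²/2 = π × 1.7²/2 = 4.5396 m².
Resultant F = γ·h_c·A = 12.3606 × 7.12939 × 4.5396 = 400.046 kN.
I_c = (π/8 − 8/(9π))·r⁴ = 0.109757 × 1.7⁴ = 0.916701 m⁴.
Centre of pressure: y_p = y_c + I_c/(y_c·A) = 8.0015 + 0.916701/(8.0015 × 4.5396) = 8.0015 + 0.0252371 = 8.02674 m along the plane.
The resultant acts 0.721502 + 0.0252371 = 0.746739 m (along the plate) below the hinge at the top edge, so the moment about the hinge is M = F × 0.746739 = 400.046 × 0.746739 = 298.73 kN·m.
A normal force at the bottom, 1.7 m from the hinge, must supply this moment: P = 298.73/1.7 = 175.724 kN.

P ≈ 176 kN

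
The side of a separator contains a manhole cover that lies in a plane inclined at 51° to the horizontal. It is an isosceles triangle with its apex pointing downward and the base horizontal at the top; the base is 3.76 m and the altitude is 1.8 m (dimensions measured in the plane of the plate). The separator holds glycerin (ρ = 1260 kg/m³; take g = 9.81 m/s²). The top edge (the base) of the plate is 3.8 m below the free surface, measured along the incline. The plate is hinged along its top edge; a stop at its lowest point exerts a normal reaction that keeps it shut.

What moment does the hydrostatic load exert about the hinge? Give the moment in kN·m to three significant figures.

γ = ρg = 1260 × 9.81 / 1000 = 12.3606 kN/m³.
Let θ = 51° be the plate's angle to the horizontal; measure y along the incline from where the plane meets the free surface. Vertical depth h = y·sinθ with sinθ = 0.777146.
With the apex down, the centroid sits h/3 = 1.8/3 = 0.6 m below the base (the top edge), so y_c = 3.8 + 0.6 = 4.4 m and h_c = 4.4 × 0.777146 = 3.41944 m.
A = ½ × 3.76 × 1.8 = 3.384 m².
Resultant F = γ·h_c·A = 12.3606 × 3.41944 × 3.384 = 143.029 kN.
I_c = b·h³/36 = 3.76 × 1.8³/36 = 0.60912 m⁴.
Centre of pressure: y_p = y_c + I_c/(y_c·A) = 4.4 + 0.60912/(4.4 × 3.384) = 4.4 + 0.0409091 = 4.44091 m along the plane.
The resultant acts 0.6 + 0.0409091 = 0.640909 m (along the plate) below the hinge at the top edge, so the moment about the hinge is M = F × 0.640909 = 143.029 × 0.640909 = 91.6686 kN·m.

M ≈ 91.7 kN·m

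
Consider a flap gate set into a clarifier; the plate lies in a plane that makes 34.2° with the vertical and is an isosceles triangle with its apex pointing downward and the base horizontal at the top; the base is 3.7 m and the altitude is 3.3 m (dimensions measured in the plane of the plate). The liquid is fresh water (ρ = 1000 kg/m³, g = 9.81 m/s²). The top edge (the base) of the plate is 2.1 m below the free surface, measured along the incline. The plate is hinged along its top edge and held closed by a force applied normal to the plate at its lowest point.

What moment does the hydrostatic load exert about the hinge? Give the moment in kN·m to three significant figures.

γ = ρg = 1000 × 9.81 = 9810 N/m³ = 9.81 kN/m³.
The plate makes 34.2° with the vertical, i.e. θ = 90° − 34.2° = 55.8° to the horizontal. Measuring y along the incline from the free-surface line, vertical depth h = y·sinθ with sinθ = 0.827081.
With the apex down, the centroid sits h/3 = 3.3/3 = 1.1 m below the base (the top edge), so y_c = 2.1 + 1.1 = 3.2 m and h_c = 3.2 × 0.827081 = 2.64666 m.
A = ½ × 3.7 × 3.3 = 6.105 m².
Resultant F = γ·h_c·A = 9.81 × 2.64666 × 6.105 = 158.509 kN.
I_c = b·h³/36 = 3.7 × 3.3³/36 = 3.69353 m⁴.
Centre of pressure: y_p = y_c + I_c/(y_c·A) = 3.2 + 3.69353/(3.2 × 6.105) = 3.2 + 0.189063 = 3.38906 m along the plane.
The resultant acts 1.1 + 0.189063 = 1.28906 m (along the plate) below the hinge at the top edge, so the moment about the hinge is M = F × 1.28906 = 158.509 × 1.28906 = 204.328 kN·m.

M ≈ 204 kN·m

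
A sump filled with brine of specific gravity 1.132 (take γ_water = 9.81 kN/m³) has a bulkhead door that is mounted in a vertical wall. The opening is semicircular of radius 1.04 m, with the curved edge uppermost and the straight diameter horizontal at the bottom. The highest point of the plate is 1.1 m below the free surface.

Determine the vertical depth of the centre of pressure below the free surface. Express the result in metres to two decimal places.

γ = 1.132 × 9.81 = 11.10492 kN/m³.
The centroid lies 4r/(3π) = 0.44139 m above the diameter, so r − 4r/(3π) = 1.04 − 0.44139 = 0.59861 m below the topmost point, so the centroid depth is h_c = 1.1 + 0.59861 = 1.69861 m.
A = πr²/2 = π × 1.04²/2 = 1.69897 m².
Resultant F = γ·h_c·A = 11.10492 × 1.69861 × 1.69897 = 32.0475 kN.
I_c = (π/8 − 8/(9π))·r⁴ = 0.109757 × 1.04⁴ = 0.1284 m⁴.
Centre of pressure: y_p = y_c + I_c/(y_c·A) = 1.69861 + 0.1284/(1.69861 × 1.69897) = 1.69861 + 0.0444924 = 1.7431 m along the plane.

h_p = 1.74 m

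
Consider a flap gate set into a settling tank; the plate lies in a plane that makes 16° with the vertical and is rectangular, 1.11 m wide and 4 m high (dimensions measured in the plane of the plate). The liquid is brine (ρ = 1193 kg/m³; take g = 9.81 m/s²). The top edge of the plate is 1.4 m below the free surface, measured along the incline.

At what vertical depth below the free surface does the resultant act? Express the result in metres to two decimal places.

γ = ρg = 1193 × 9.81 / 1000 = 11.70333 kN/m³.
The plate makes 16° with the vertical, i.e. θ = 90° − 16° = 74° to the horizontal. Measuring y along the incline from the free-surface line, vertical depth h = y·sinθ with sinθ = 0.961262.
The centroid lies 4/2 = 2 m below the top edge, so y_c = 1.4 + 2 = 3.4 m and h_c = 3.4 × 0.961262 = 3.26829 m.
A = 1.11 × 4 = 4.44 m².
Resultant F = γ·h_c·A = 11.70333 × 3.26829 × 4.44 = 169.829 kN.
I_c = b·h³/12 = 1.11 × 4³/12 = 5.92 m⁴.
Centre of pressure: y_p = y_c + I_c/(y_c·A) = 3.4 + 5.92/(3.4 × 4.44) = 3.4 + 0.392157 = 3.79216 m along the plane.
Vertically, h_p = y_p·sinθ = 3.79216 × 0.961262 = 3.64526 m.

h_p = 3.65 m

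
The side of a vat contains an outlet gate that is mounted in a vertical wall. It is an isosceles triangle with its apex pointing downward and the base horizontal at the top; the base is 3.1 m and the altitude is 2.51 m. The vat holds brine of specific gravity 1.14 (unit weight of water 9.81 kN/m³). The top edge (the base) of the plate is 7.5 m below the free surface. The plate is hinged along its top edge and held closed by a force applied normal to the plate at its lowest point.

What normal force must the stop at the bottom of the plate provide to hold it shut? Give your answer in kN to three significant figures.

γ = 1.14 × 9.81 = 11.1834 kN/m³.
With the apex down, the centroid sits h/3 = 2.51/3 = 0.836667 m below the base (the top edge), so the centroid depth is h_c = 7.5 + 0.836667 = 8.33667 m.
A = ½ × 3.1 × 2.51 = 3.8905 m².
Resultant F = γ·h_c·A = 11.1834 × 8.33667 × 3.8905 = 362.72 kN.
I_c = b·h³/36 = 3.1 × 2.51³/36 = 1.3617 m⁴.
Centre of pressure: y_p = y_c + I_c/(y_c·A) = 8.33667 + 1.3617/(8.33667 × 3.8905) = 8.33667 + 0.041984 = 8.37865 m along the plane.
The resultant acts 0.836667 + 0.041984 = 0.878651 m (along the plate) below the hinge at the top edge, so the moment about the hinge is M = F × 0.878651 = 362.72 × 0.878651 = 318.704 kN·m.
A normal force at the bottom, 2.51 m from the hinge, must supply this moment: P = 318.704/2.51 = 126.974 kN.

P ≈ 127 kN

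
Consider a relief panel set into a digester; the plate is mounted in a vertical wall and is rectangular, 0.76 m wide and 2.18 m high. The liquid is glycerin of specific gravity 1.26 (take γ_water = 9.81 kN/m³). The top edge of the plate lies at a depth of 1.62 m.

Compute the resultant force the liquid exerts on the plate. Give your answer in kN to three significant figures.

F ≈ 55.5 kN

γ = 1.26 × 9.81 = 12.3606 kN/m³.
The centroid lies 2.18/2 = 1.09 m below the top edge, so the centroid depth is h_c = 1.62 + 1.09 = 2.71 m.
A = 0.76 × 2.18 = 1.6568 m².
Resultant F = γ·h_c·A = 12.3606 × 2.71 × 1.6568 = 55.4982 kN.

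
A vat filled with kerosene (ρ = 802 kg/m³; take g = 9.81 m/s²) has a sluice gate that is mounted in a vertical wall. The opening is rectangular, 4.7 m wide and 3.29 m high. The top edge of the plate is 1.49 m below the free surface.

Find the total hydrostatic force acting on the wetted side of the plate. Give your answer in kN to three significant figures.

F ≈ 381 kN

γ = ρg = 802 × 9.81 / 1000 = 7.86762 kN/m³.
The centroid lies 3.29/2 = 1.645 m below the top edge, so the centroid depth is h_c = 1.49 + 1.645 = 3.135 m.
A = 4.7 × 3.29 = 15.463 m².
Resultant F = γ·h_c·A = 7.86762 × 3.135 × 15.463 = 381.395 kN.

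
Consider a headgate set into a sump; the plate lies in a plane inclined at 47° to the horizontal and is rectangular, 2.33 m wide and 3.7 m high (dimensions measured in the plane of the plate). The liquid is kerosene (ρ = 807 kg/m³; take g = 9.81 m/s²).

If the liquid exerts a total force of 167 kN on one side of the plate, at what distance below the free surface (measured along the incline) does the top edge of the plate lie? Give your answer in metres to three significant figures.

y_top ≈ 1.50 m

γ = ρg = 807 × 9.81 / 1000 = 7.91667 kN/m³.
A = 2.33 × 3.7 = 8.621 m².
From F = γ·h_c·A, the centroid depth is h_c = 167/(7.91667 × 8.621) = 2.4469 m.
Let θ = 47° be the plate's angle to the horizontal; measure y along the incline from where the plane meets the free surface. Vertical depth h = y·sinθ with sinθ = 0.731354.
Along the incline, y_c = h_c/sinθ = 2.4469/0.731354 = 3.34571 m.
The centroid lies 3.7/2 = 1.85 m below the top edge, so the top edge sits at y_top = 3.34571 − 1.85 = 1.49571 m along the incline.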